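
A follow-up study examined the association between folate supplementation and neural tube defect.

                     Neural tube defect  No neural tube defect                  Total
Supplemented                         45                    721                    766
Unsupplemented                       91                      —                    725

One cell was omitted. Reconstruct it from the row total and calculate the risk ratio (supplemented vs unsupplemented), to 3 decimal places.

0.468

The missing cell is in the unexposed row: 725 − 91 = 634.
So a = 45, b = 721, c = 91, d = 634.
RR = [a/(a+b)] / [c/(c+d)] = (45/766) / (91/725) = 0.05875/0.12552 = 0.46804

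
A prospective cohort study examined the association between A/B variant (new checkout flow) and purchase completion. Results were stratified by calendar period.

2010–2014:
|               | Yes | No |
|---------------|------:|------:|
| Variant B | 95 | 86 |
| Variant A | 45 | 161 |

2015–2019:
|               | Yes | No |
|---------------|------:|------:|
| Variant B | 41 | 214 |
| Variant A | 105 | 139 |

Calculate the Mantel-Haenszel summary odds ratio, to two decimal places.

0.93

OR_MH = Σ(aᵢdᵢ/nᵢ) / Σ(bᵢcᵢ/nᵢ), where nᵢ is the stratum total.
Stratum 1 (2010–2014): n = 387; a·d/n = 95·161/387 = 39.5220; b·c/n = 86·45/387 = 10.0000
Stratum 2 (2015–2019): n = 499; a·d/n = 41·139/499 = 11.4208; b·c/n = 214·105/499 = 45.0301
OR_MH = (39.5220 + 11.4208) / (10.0000 + 45.0301) = 50.9428 / 55.0301 = 0.92573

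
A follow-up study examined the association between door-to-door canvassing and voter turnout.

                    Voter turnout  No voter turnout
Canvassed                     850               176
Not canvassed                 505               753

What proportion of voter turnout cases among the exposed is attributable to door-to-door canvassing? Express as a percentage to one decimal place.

Cells: a = 850, b = 176, c = 505, d = 753.
Risk in exposed = 850/1026 = 0.82846; risk in unexposed = 505/1258 = 0.40143.
RR = 0.82846/0.40143 = 2.06377
AR% = (RR − 1)/RR × 100 = (2.06377 − 1)/2.06377 × 100 = 51.5449%

51.5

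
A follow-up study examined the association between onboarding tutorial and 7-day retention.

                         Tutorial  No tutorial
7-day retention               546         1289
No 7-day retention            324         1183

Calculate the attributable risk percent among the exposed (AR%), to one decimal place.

Reading the table with exposure as columns: a = 546 (Tutorial, case), b = 324 (Tutorial, non-case), c = 1289 (No tutorial, case), d = 1183.
Risk in exposed = 546/870 = 0.62759; risk in unexposed = 1289/2472 = 0.52144.
RR = 0.62759/0.52144 = 1.20356
AR% = (RR − 1)/RR × 100 = (1.20356 − 1)/1.20356 × 100 = 16.9134%

16.9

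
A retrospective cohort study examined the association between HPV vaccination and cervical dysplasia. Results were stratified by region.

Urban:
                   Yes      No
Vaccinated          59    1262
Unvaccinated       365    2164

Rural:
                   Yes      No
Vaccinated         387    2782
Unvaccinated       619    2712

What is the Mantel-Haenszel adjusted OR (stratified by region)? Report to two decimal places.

0.51

OR_MH = Σ(aᵢdᵢ/nᵢ) / Σ(bᵢcᵢ/nᵢ), where nᵢ is the stratum total.
Stratum 1 (Urban): n = 3850; a·d/n = 59·2164/3850 = 33.1626; b·c/n = 1262·365/3850 = 119.6442
Stratum 2 (Rural): n = 6500; a·d/n = 387·2712/6500 = 161.4683; b·c/n = 2782·619/6500 = 264.9320
OR_MH = (33.1626 + 161.4683) / (119.6442 + 264.9320) = 194.6309 / 384.5762 = 0.50609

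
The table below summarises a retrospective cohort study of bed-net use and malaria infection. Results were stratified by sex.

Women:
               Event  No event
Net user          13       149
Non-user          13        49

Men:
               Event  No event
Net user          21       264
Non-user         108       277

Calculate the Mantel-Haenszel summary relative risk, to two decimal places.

RR_MH = Σ(aᵢ·n₀ᵢ/nᵢ) / Σ(cᵢ·n₁ᵢ/nᵢ), with n₁ᵢ = aᵢ+bᵢ (exposed), n₀ᵢ = cᵢ+dᵢ (unexposed), nᵢ = n₁ᵢ+n₀ᵢ.
Stratum 1 (Women): n₁ = 162, n₀ = 62, n = 224; a·n₀/n = 13·62/224 = 3.5982; c·n₁/n = 13·162/224 = 9.4018
Stratum 2 (Men): n₁ = 285, n₀ = 385, n = 670; a·n₀/n = 21·385/670 = 12.0672; c·n₁/n = 108·285/670 = 45.9403
RR_MH = (3.5982 + 12.0672) / (9.4018 + 45.9403) = 15.6654 / 55.3421 = 0.28306

0.28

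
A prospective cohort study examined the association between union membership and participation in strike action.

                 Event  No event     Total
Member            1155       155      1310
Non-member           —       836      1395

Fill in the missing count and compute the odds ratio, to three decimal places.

The missing cell is in the unexposed row: 1395 − 836 = 559.
So a = 1155, b = 155, c = 559, d = 836.
OR = (a·d)/(b·c) = (1155 × 836) / (155 × 559) = 965580 / 86645 = 11.14409

11.144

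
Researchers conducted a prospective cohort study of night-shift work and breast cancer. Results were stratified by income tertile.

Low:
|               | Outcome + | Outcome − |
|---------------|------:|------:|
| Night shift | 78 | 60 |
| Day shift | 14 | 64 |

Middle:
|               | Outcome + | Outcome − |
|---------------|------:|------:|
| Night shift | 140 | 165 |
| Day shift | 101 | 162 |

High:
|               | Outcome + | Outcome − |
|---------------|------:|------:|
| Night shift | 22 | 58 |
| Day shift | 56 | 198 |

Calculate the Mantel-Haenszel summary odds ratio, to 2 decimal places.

1.77

OR_MH = Σ(aᵢdᵢ/nᵢ) / Σ(bᵢcᵢ/nᵢ), where nᵢ is the stratum total.
Stratum 1 (Low): n = 216; a·d/n = 78·64/216 = 23.1111; b·c/n = 60·14/216 = 3.8889
Stratum 2 (Middle): n = 568; a·d/n = 140·162/568 = 39.9296; b·c/n = 165·101/568 = 29.3398
Stratum 3 (High): n = 334; a·d/n = 22·198/334 = 13.0419; b·c/n = 58·56/334 = 9.7246
OR_MH = (23.1111 + 39.9296 + 13.0419) / (3.8889 + 29.3398 + 9.7246) = 76.0826 / 42.9532 = 1.77129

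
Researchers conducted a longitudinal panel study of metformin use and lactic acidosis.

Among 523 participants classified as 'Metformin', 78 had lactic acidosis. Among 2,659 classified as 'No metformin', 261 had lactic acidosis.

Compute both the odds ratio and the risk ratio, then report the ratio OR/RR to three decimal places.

1.060

From the description: a = 78, b = 445, c = 261, d = 2398.
OR = (78·2398)/(445·261) = 187044/116145 = 1.61044
Risk in exposed = 78/523 = 0.14914; risk in unexposed = 261/2659 = 0.09816; RR = 1.51940
OR/RR = 1.61044 / 1.51940 = 1.05992
The outcome is not rare, so the OR lies further from 1 than the RR.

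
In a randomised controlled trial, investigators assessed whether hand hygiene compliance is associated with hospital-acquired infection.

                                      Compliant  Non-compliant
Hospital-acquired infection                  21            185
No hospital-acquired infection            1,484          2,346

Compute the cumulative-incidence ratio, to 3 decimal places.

Reading the table with exposure as columns: a = 21 (Compliant, case), b = 1484 (Compliant, non-case), c = 185 (Non-compliant, case), d = 2346.
Risk in exposed = 21/1505 = 0.01395; risk in unexposed = 185/2531 = 0.07309.
RR = 0.01395 / 0.07309 = 0.19090
The risk is 81% lower among the exposed than among the unexposed.

0.191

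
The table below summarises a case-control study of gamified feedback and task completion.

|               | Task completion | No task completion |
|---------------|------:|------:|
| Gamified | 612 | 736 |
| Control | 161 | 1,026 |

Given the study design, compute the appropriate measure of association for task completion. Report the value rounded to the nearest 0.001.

Cells: a = 612, b = 736, c = 161, d = 1026.
This is a case-control study: participants were sampled on outcome status, so risks in the source population cannot be estimated directly — relative risk is not valid here. The odds ratio is the appropriate measure.
OR = (a·d)/(b·c) = (612 × 1026) / (736 × 161) = 627912 / 118496 = 5.29901

5.299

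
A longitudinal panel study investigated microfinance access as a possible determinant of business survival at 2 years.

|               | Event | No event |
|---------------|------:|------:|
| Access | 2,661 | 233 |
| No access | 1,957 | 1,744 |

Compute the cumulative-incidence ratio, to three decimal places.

1.739

Cells: a = 2661, b = 233, c = 1957, d = 1744.
Risk in exposed = 2661/2894 = 0.91949; risk in unexposed = 1957/3701 = 0.52878.
RR = 0.91949 / 0.52878 = 1.73890
The risk among the exposed is 1.74 times that among the unexposed.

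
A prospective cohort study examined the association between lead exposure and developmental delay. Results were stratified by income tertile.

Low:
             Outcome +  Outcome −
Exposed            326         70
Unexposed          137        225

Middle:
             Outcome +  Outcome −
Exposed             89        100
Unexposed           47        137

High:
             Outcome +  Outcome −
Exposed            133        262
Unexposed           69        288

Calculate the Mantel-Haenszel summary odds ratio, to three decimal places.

OR_MH = Σ(aᵢdᵢ/nᵢ) / Σ(bᵢcᵢ/nᵢ), where nᵢ is the stratum total.
Stratum 1 (Low): n = 758; a·d/n = 326·225/758 = 96.7678; b·c/n = 70·137/758 = 12.6517
Stratum 2 (Middle): n = 373; a·d/n = 89·137/373 = 32.6890; b·c/n = 100·47/373 = 12.6005
Stratum 3 (High): n = 752; a·d/n = 133·288/752 = 50.9362; b·c/n = 262·69/752 = 24.0399
OR_MH = (96.7678 + 32.6890 + 50.9362) / (12.6517 + 12.6005 + 24.0399) = 180.3930 / 49.2921 = 3.65967

3.660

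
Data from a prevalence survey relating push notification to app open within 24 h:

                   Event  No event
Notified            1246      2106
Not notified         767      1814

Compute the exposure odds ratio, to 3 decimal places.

Cells: a = 1246, b = 2106, c = 767, d = 1814.
OR = (a·d)/(b·c) = (1246 × 1814) / (2106 × 767) = 2260244 / 1615302 = 1.39927
The odds of app open within 24 h are about 1.40 times as high in the notified group.

1.399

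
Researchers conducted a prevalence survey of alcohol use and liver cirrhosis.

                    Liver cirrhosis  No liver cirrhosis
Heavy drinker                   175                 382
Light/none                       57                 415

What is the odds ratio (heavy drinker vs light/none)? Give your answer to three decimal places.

Cells: a = 175, b = 382, c = 57, d = 415.
OR = (a·d)/(b·c) = (175 × 415) / (382 × 57) = 72625 / 21774 = 3.33540
The odds of liver cirrhosis are about 3.34 times as high in the heavy drinker group.

3.335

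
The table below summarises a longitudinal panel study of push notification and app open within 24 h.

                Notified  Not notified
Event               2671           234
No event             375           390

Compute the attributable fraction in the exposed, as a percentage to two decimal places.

57.24

Reading the table with exposure as columns: a = 2671 (Notified, case), b = 375 (Notified, non-case), c = 234 (Not notified, case), d = 390.
Risk in exposed = 2671/3046 = 0.87689; risk in unexposed = 234/624 = 0.37500.
RR = 0.87689/0.37500 = 2.33837
AR% = (RR − 1)/RR × 100 = (2.33837 − 1)/2.33837 × 100 = 57.2351%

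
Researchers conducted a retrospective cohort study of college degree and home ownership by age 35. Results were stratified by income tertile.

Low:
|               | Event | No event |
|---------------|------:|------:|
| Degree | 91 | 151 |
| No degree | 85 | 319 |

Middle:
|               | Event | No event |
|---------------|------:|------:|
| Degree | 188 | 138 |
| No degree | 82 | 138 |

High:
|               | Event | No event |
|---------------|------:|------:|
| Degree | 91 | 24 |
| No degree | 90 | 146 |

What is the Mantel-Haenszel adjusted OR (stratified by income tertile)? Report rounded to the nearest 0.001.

OR_MH = Σ(aᵢdᵢ/nᵢ) / Σ(bᵢcᵢ/nᵢ), where nᵢ is the stratum total.
Stratum 1 (Low): n = 646; a·d/n = 91·319/646 = 44.9365; b·c/n = 151·85/646 = 19.8684
Stratum 2 (Middle): n = 546; a·d/n = 188·138/546 = 47.5165; b·c/n = 138·82/546 = 20.7253
Stratum 3 (High): n = 351; a·d/n = 91·146/351 = 37.8519; b·c/n = 24·90/351 = 6.1538
OR_MH = (44.9365 + 47.5165 + 37.8519) / (19.8684 + 20.7253 + 6.1538) = 130.3049 / 46.7475 = 2.78742

2.787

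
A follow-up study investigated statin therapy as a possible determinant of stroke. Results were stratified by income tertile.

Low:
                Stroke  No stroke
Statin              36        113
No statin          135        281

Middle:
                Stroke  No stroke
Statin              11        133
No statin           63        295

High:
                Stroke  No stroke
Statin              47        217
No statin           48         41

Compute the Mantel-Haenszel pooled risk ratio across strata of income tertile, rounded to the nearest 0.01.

RR_MH = Σ(aᵢ·n₀ᵢ/nᵢ) / Σ(cᵢ·n₁ᵢ/nᵢ), with n₁ᵢ = aᵢ+bᵢ (exposed), n₀ᵢ = cᵢ+dᵢ (unexposed), nᵢ = n₁ᵢ+n₀ᵢ.
Stratum 1 (Low): n₁ = 149, n₀ = 416, n = 565; a·n₀/n = 36·416/565 = 26.5062; c·n₁/n = 135·149/565 = 35.6018
Stratum 2 (Middle): n₁ = 144, n₀ = 358, n = 502; a·n₀/n = 11·358/502 = 7.8446; c·n₁/n = 63·144/502 = 18.0717
Stratum 3 (High): n₁ = 264, n₀ = 89, n = 353; a·n₀/n = 47·89/353 = 11.8499; c·n₁/n = 48·264/353 = 35.8980
RR_MH = (26.5062 + 7.8446 + 11.8499) / (35.6018 + 18.0717 + 35.8980) = 46.2007 / 89.5715 = 0.51580

0.52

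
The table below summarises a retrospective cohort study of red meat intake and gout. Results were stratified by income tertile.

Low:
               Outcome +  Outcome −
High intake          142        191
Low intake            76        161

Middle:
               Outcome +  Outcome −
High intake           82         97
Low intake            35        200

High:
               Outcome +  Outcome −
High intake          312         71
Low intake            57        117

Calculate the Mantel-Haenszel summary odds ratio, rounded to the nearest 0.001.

OR_MH = Σ(aᵢdᵢ/nᵢ) / Σ(bᵢcᵢ/nᵢ), where nᵢ is the stratum total.
Stratum 1 (Low): n = 570; a·d/n = 142·161/570 = 40.1088; b·c/n = 191·76/570 = 25.4667
Stratum 2 (Middle): n = 414; a·d/n = 82·200/414 = 39.6135; b·c/n = 97·35/414 = 8.2005
Stratum 3 (High): n = 557; a·d/n = 312·117/557 = 65.5368; b·c/n = 71·57/557 = 7.2657
OR_MH = (40.1088 + 39.6135 + 65.5368) / (25.4667 + 8.2005 + 7.2657) = 145.2591 / 40.9329 = 3.54872

3.549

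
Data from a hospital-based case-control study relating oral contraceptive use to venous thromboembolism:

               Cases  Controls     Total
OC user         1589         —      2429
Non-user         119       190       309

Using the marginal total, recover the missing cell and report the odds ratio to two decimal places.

The missing cell is in the exposed row: 2429 − 1589 = 840.
So a = 1589, b = 840, c = 119, d = 190.
OR = (a·d)/(b·c) = (1589 × 190) / (840 × 119) = 301910 / 99960 = 3.02031

3.02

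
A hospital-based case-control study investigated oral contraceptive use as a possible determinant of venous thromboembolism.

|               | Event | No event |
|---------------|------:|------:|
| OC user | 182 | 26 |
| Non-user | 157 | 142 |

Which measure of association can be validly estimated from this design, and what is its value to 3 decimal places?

6.331

Cells: a = 182, b = 26, c = 157, d = 142.
This is a hospital-based case-control study: participants were sampled on outcome status, so risks in the source population cannot be estimated directly — relative risk is not valid here. The odds ratio is the appropriate measure.
OR = (a·d)/(b·c) = (182 × 142) / (26 × 157) = 25844 / 4082 = 6.33121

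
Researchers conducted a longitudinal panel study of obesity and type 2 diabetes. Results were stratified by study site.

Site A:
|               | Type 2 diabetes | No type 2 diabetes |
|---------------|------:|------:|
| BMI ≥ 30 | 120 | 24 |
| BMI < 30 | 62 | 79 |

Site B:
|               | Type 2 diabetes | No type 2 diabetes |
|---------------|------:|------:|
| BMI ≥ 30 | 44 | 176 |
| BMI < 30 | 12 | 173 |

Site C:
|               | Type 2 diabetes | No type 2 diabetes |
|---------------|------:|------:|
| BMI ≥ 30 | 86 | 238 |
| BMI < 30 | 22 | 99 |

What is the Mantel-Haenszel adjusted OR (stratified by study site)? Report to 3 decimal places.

OR_MH = Σ(aᵢdᵢ/nᵢ) / Σ(bᵢcᵢ/nᵢ), where nᵢ is the stratum total.
Stratum 1 (Site A): n = 285; a·d/n = 120·79/285 = 33.2632; b·c/n = 24·62/285 = 5.2211
Stratum 2 (Site B): n = 405; a·d/n = 44·173/405 = 18.7951; b·c/n = 176·12/405 = 5.2148
Stratum 3 (Site C): n = 445; a·d/n = 86·99/445 = 19.1326; b·c/n = 238·22/445 = 11.7663
OR_MH = (33.2632 + 18.7951 + 19.1326) / (5.2211 + 5.2148 + 11.7663) = 71.1908 / 22.2022 = 3.20648

3.206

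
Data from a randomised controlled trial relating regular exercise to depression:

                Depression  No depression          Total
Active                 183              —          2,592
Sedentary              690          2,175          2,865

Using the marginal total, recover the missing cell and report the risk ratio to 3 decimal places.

The missing cell is in the exposed row: 2592 − 183 = 2409.
So a = 183, b = 2409, c = 690, d = 2175.
RR = [a/(a+b)] / [c/(c+d)] = (183/2592) / (690/2865) = 0.07060/0.24084 = 0.29315

0.293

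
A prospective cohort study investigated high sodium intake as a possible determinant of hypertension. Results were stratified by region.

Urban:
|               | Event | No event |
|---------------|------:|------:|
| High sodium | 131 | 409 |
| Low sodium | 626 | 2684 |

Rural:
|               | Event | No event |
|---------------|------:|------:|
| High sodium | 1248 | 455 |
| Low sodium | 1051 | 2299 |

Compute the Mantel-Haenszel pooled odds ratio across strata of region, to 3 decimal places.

OR_MH = Σ(aᵢdᵢ/nᵢ) / Σ(bᵢcᵢ/nᵢ), where nᵢ is the stratum total.
Stratum 1 (Urban): n = 3850; a·d/n = 131·2684/3850 = 91.3257; b·c/n = 409·626/3850 = 66.5023
Stratum 2 (Rural): n = 5053; a·d/n = 1248·2299/5053 = 567.8116; b·c/n = 455·1051/5053 = 94.6378
OR_MH = (91.3257 + 567.8116) / (66.5023 + 94.6378) = 659.1373 / 161.1402 = 4.09046

4.090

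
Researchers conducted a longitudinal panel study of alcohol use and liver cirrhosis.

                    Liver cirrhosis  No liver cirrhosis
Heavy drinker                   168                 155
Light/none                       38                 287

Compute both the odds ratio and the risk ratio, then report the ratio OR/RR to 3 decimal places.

Cells: a = 168, b = 155, c = 38, d = 287.
OR = (168·287)/(155·38) = 48216/5890 = 8.18608
Risk in exposed = 168/323 = 0.52012; risk in unexposed = 38/325 = 0.11692; RR = 4.44843
OR/RR = 8.18608 / 4.44843 = 1.84022
The outcome is not rare, so the OR lies further from 1 than the RR.

1.840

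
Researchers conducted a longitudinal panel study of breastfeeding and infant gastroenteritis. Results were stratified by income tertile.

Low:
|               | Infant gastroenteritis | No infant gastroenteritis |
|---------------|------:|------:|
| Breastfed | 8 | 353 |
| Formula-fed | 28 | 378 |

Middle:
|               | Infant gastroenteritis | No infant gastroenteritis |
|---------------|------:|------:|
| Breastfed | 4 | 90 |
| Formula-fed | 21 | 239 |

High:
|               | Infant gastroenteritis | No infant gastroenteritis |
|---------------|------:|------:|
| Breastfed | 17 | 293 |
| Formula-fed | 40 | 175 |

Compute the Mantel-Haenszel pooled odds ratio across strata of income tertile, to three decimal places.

OR_MH = Σ(aᵢdᵢ/nᵢ) / Σ(bᵢcᵢ/nᵢ), where nᵢ is the stratum total.
Stratum 1 (Low): n = 767; a·d/n = 8·378/767 = 3.9426; b·c/n = 353·28/767 = 12.8866
Stratum 2 (Middle): n = 354; a·d/n = 4·239/354 = 2.7006; b·c/n = 90·21/354 = 5.3390
Stratum 3 (High): n = 525; a·d/n = 17·175/525 = 5.6667; b·c/n = 293·40/525 = 22.3238
OR_MH = (3.9426 + 2.7006 + 5.6667) / (12.8866 + 5.3390 + 22.3238) = 12.3099 / 40.5494 = 0.30358

0.304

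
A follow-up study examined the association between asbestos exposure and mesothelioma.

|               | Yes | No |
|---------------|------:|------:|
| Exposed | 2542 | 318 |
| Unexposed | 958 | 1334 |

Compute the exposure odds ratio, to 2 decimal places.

11.13

Cells: a = 2542, b = 318, c = 958, d = 1334.
OR = (a·d)/(b·c) = (2542 × 1334) / (318 × 958) = 3391028 / 304644 = 11.13112
The odds of mesothelioma are about 11.13 times as high in the exposed group.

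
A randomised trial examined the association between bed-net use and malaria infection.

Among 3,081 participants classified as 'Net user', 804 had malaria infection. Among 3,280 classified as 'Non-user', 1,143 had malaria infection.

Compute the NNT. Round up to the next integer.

Risk in treated group = 804/3081 = 0.26095; risk in control = 1143/3280 = 0.34848.
Absolute risk reduction = 0.34848 − 0.26095 = 0.08752
NNT = 1 / ARR = 1 / 0.08752 = 11.426 → round up → 12

12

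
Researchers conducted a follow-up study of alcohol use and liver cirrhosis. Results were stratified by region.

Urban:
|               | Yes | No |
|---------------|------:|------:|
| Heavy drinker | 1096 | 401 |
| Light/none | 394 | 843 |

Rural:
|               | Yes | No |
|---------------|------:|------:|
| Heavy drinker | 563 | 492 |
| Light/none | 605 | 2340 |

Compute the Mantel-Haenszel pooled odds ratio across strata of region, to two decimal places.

5.05

OR_MH = Σ(aᵢdᵢ/nᵢ) / Σ(bᵢcᵢ/nᵢ), where nᵢ is the stratum total.
Stratum 1 (Urban): n = 2734; a·d/n = 1096·843/2734 = 337.9400; b·c/n = 401·394/2734 = 57.7886
Stratum 2 (Rural): n = 4000; a·d/n = 563·2340/4000 = 329.3550; b·c/n = 492·605/4000 = 74.4150
OR_MH = (337.9400 + 329.3550) / (57.7886 + 74.4150) = 667.2950 / 132.2036 = 5.04748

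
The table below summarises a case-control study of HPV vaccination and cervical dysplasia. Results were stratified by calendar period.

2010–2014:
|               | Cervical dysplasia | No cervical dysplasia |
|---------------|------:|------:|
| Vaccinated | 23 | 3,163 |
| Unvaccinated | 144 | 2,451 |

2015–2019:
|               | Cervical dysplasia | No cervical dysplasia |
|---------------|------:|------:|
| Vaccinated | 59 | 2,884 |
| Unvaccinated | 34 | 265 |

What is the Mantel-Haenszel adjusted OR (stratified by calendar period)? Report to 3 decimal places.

0.134

OR_MH = Σ(aᵢdᵢ/nᵢ) / Σ(bᵢcᵢ/nᵢ), where nᵢ is the stratum total.
Stratum 1 (2010–2014): n = 5781; a·d/n = 23·2451/5781 = 9.7514; b·c/n = 3163·144/5781 = 78.7878
Stratum 2 (2015–2019): n = 3242; a·d/n = 59·265/3242 = 4.8226; b·c/n = 2884·34/3242 = 30.2455
OR_MH = (9.7514 + 4.8226) / (78.7878 + 30.2455) = 14.5741 / 109.0333 = 0.13367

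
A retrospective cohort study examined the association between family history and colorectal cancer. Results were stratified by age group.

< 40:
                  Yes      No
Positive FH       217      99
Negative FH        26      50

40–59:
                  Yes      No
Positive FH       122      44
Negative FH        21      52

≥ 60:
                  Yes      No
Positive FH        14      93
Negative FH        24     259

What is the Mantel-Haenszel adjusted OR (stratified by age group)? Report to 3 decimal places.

OR_MH = Σ(aᵢdᵢ/nᵢ) / Σ(bᵢcᵢ/nᵢ), where nᵢ is the stratum total.
Stratum 1 (< 40): n = 392; a·d/n = 217·50/392 = 27.6786; b·c/n = 99·26/392 = 6.5663
Stratum 2 (40–59): n = 239; a·d/n = 122·52/239 = 26.5439; b·c/n = 44·21/239 = 3.8661
Stratum 3 (≥ 60): n = 390; a·d/n = 14·259/390 = 9.2974; b·c/n = 93·24/390 = 5.7231
OR_MH = (27.6786 + 26.5439 + 9.2974) / (6.5663 + 3.8661 + 5.7231) = 63.5199 / 16.1555 = 3.93178

3.932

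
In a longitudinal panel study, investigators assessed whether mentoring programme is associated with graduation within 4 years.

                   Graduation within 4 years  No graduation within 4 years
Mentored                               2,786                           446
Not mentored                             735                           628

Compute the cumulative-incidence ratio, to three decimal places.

Cells: a = 2786, b = 446, c = 735, d = 628.
Risk in exposed = 2786/3232 = 0.86200; risk in unexposed = 735/1363 = 0.53925.
RR = 0.86200 / 0.53925 = 1.59852
The risk among the exposed is 1.60 times that among the unexposed.

1.599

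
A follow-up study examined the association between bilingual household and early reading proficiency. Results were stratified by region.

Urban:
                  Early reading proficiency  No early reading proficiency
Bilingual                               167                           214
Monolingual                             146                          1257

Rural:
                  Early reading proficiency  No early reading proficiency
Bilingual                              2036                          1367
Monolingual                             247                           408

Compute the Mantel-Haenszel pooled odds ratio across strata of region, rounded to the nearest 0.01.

3.20

OR_MH = Σ(aᵢdᵢ/nᵢ) / Σ(bᵢcᵢ/nᵢ), where nᵢ is the stratum total.
Stratum 1 (Urban): n = 1784; a·d/n = 167·1257/1784 = 117.6676; b·c/n = 214·146/1784 = 17.5135
Stratum 2 (Rural): n = 4058; a·d/n = 2036·408/4058 = 204.7038; b·c/n = 1367·247/4058 = 83.2058
OR_MH = (117.6676 + 204.7038) / (17.5135 + 83.2058) = 322.3714 / 100.7192 = 3.20069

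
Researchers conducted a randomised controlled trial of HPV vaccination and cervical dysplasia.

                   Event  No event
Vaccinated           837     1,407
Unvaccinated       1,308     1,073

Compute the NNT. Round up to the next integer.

6

Risk in treated group = 837/2244 = 0.37299; risk in control = 1308/2381 = 0.54935.
Absolute risk reduction = 0.54935 − 0.37299 = 0.17635
NNT = 1 / ARR = 1 / 0.17635 = 5.670 → round up → 6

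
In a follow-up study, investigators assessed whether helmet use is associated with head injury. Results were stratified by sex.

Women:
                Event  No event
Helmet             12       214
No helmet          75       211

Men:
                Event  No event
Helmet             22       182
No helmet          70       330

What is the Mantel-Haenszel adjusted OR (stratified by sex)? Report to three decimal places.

OR_MH = Σ(aᵢdᵢ/nᵢ) / Σ(bᵢcᵢ/nᵢ), where nᵢ is the stratum total.
Stratum 1 (Women): n = 512; a·d/n = 12·211/512 = 4.9453; b·c/n = 214·75/512 = 31.3477
Stratum 2 (Men): n = 604; a·d/n = 22·330/604 = 12.0199; b·c/n = 182·70/604 = 21.0927
OR_MH = (4.9453 + 12.0199) / (31.3477 + 21.0927) = 16.9652 / 52.4404 = 0.32351

0.324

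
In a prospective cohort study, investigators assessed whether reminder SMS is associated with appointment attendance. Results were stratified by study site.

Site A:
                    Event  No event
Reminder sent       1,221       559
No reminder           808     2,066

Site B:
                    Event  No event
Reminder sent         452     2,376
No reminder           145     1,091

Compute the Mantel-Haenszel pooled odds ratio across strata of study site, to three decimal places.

3.648

OR_MH = Σ(aᵢdᵢ/nᵢ) / Σ(bᵢcᵢ/nᵢ), where nᵢ is the stratum total.
Stratum 1 (Site A): n = 4654; a·d/n = 1221·2066/4654 = 542.0254; b·c/n = 559·808/4654 = 97.0503
Stratum 2 (Site B): n = 4064; a·d/n = 452·1091/4064 = 121.3415; b·c/n = 2376·145/4064 = 84.7736
OR_MH = (542.0254 + 121.3415) / (97.0503 + 84.7736) = 663.3669 / 181.8239 = 3.64840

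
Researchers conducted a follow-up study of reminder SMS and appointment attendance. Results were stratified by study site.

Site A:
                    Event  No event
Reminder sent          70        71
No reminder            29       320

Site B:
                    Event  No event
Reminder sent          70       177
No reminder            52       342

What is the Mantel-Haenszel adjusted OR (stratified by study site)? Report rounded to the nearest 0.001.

4.475

OR_MH = Σ(aᵢdᵢ/nᵢ) / Σ(bᵢcᵢ/nᵢ), where nᵢ is the stratum total.
Stratum 1 (Site A): n = 490; a·d/n = 70·320/490 = 45.7143; b·c/n = 71·29/490 = 4.2020
Stratum 2 (Site B): n = 641; a·d/n = 70·342/641 = 37.3479; b·c/n = 177·52/641 = 14.3588
OR_MH = (45.7143 + 37.3479) / (4.2020 + 14.3588) = 83.0622 / 18.5609 = 4.47513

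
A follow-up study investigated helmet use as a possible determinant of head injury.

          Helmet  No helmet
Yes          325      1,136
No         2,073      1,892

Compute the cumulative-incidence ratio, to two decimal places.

0.36

Reading the table with exposure as columns: a = 325 (Helmet, case), b = 2073 (Helmet, non-case), c = 1136 (No helmet, case), d = 1892.
Risk in exposed = 325/2398 = 0.13553; risk in unexposed = 1136/3028 = 0.37517.
RR = 0.13553 / 0.37517 = 0.36125
The risk is 64% lower among the exposed than among the unexposed.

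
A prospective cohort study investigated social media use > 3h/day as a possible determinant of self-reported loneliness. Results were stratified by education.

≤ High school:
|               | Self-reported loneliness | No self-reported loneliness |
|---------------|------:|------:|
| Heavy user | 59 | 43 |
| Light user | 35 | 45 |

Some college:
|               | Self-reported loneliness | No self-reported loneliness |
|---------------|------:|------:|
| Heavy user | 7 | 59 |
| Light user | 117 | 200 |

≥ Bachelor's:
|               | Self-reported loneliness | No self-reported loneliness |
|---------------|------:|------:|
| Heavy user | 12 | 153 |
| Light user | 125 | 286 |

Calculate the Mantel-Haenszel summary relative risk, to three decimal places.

RR_MH = Σ(aᵢ·n₀ᵢ/nᵢ) / Σ(cᵢ·n₁ᵢ/nᵢ), with n₁ᵢ = aᵢ+bᵢ (exposed), n₀ᵢ = cᵢ+dᵢ (unexposed), nᵢ = n₁ᵢ+n₀ᵢ.
Stratum 1 (≤ High school): n₁ = 102, n₀ = 80, n = 182; a·n₀/n = 59·80/182 = 25.9341; c·n₁/n = 35·102/182 = 19.6154
Stratum 2 (Some college): n₁ = 66, n₀ = 317, n = 383; a·n₀/n = 7·317/383 = 5.7937; c·n₁/n = 117·66/383 = 20.1619
Stratum 3 (≥ Bachelor's): n₁ = 165, n₀ = 411, n = 576; a·n₀/n = 12·411/576 = 8.5625; c·n₁/n = 125·165/576 = 35.8073
RR_MH = (25.9341 + 5.7937 + 8.5625) / (19.6154 + 20.1619 + 35.8073) = 40.2903 / 75.5846 = 0.53305

0.533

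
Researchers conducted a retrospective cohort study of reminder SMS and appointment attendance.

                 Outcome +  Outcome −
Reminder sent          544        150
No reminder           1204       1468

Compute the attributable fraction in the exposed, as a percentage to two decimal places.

42.52

Cells: a = 544, b = 150, c = 1204, d = 1468.
Risk in exposed = 544/694 = 0.78386; risk in unexposed = 1204/2672 = 0.45060.
RR = 0.78386/0.45060 = 1.73960
AR% = (RR − 1)/RR × 100 = (1.73960 − 1)/1.73960 × 100 = 42.5155%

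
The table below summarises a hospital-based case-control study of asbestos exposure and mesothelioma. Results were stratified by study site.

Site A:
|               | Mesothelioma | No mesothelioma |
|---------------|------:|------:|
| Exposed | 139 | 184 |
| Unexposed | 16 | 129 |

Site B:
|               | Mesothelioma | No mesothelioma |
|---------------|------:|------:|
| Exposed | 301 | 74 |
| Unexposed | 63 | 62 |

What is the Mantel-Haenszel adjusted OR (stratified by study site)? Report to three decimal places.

4.844

OR_MH = Σ(aᵢdᵢ/nᵢ) / Σ(bᵢcᵢ/nᵢ), where nᵢ is the stratum total.
Stratum 1 (Site A): n = 468; a·d/n = 139·129/468 = 38.3141; b·c/n = 184·16/468 = 6.2906
Stratum 2 (Site B): n = 500; a·d/n = 301·62/500 = 37.3240; b·c/n = 74·63/500 = 9.3240
OR_MH = (38.3141 + 37.3240) / (6.2906 + 9.3240) = 75.6381 / 15.6146 = 4.84406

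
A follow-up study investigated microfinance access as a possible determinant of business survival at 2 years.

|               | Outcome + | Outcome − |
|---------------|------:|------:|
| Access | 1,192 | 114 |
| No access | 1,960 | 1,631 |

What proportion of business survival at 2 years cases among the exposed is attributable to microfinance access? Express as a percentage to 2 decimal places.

Cells: a = 1192, b = 114, c = 1960, d = 1631.
Risk in exposed = 1192/1306 = 0.91271; risk in unexposed = 1960/3591 = 0.54581.
RR = 0.91271/0.54581 = 1.67222
AR% = (RR − 1)/RR × 100 = (1.67222 − 1)/1.67222 × 100 = 40.1991%

40.20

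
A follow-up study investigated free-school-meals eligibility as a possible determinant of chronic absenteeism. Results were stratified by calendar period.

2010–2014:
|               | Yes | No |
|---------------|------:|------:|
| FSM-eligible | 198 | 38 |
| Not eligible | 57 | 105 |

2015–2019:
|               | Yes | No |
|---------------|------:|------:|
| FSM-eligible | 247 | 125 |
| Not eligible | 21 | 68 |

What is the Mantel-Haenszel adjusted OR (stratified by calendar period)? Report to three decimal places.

OR_MH = Σ(aᵢdᵢ/nᵢ) / Σ(bᵢcᵢ/nᵢ), where nᵢ is the stratum total.
Stratum 1 (2010–2014): n = 398; a·d/n = 198·105/398 = 52.2362; b·c/n = 38·57/398 = 5.4422
Stratum 2 (2015–2019): n = 461; a·d/n = 247·68/461 = 36.4338; b·c/n = 125·21/461 = 5.6941
OR_MH = (52.2362 + 36.4338) / (5.4422 + 5.6941) = 88.6700 / 11.1364 = 7.96221

7.962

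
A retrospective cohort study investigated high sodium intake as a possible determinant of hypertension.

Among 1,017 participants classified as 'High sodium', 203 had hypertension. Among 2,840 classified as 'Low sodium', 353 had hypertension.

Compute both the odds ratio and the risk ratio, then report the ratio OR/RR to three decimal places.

From the description: a = 203, b = 814, c = 353, d = 2487.
OR = (203·2487)/(814·353) = 504861/287342 = 1.75700
Risk in exposed = 203/1017 = 0.19961; risk in unexposed = 353/2840 = 0.12430; RR = 1.60590
OR/RR = 1.75700 / 1.60590 = 1.09409
The outcome is not rare, so the OR lies further from 1 than the RR.

1.094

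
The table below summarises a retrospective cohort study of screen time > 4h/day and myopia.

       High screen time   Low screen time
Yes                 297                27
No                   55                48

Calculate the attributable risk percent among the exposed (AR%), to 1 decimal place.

57.3

Reading the table with exposure as columns: a = 297 (High screen time, case), b = 55 (High screen time, non-case), c = 27 (Low screen time, case), d = 48.
Risk in exposed = 297/352 = 0.84375; risk in unexposed = 27/75 = 0.36000.
RR = 0.84375/0.36000 = 2.34375
AR% = (RR − 1)/RR × 100 = (2.34375 − 1)/2.34375 × 100 = 57.3333%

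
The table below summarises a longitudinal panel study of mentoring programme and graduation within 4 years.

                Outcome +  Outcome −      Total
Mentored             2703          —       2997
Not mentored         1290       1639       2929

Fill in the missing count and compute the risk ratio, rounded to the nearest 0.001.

The missing cell is in the exposed row: 2997 − 2703 = 294.
So a = 2703, b = 294, c = 1290, d = 1639.
RR = [a/(a+b)] / [c/(c+d)] = (2703/2997) / (1290/2929) = 0.90190/0.44042 = 2.04781

2.048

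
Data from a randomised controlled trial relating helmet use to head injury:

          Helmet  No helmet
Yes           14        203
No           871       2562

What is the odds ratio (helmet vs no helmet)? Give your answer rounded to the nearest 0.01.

0.20

Reading the table with exposure as columns: a = 14 (Helmet, case), b = 871 (Helmet, non-case), c = 203 (No helmet, case), d = 2562.
OR = (a·d)/(b·c) = (14 × 2562) / (871 × 203) = 35868 / 176813 = 0.20286
Exposure is associated with lower odds of head injury (OR = 0.20 < 1).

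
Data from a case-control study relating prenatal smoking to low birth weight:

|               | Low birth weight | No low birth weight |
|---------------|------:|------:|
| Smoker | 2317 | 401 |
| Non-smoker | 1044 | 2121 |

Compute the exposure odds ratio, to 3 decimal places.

Cells: a = 2317, b = 401, c = 1044, d = 2121.
OR = (a·d)/(b·c) = (2317 × 2121) / (401 × 1044) = 4914357 / 418644 = 11.73875
The odds of low birth weight are about 11.74 times as high in the smoker group.

11.739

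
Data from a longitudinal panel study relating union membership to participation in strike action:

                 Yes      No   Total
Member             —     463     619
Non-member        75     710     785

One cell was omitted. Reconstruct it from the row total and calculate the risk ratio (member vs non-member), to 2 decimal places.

The missing cell is in the exposed row: 619 − 463 = 156.
So a = 156, b = 463, c = 75, d = 710.
RR = [a/(a+b)] / [c/(c+d)] = (156/619) / (75/785) = 0.25202/0.09554 = 2.63780

2.64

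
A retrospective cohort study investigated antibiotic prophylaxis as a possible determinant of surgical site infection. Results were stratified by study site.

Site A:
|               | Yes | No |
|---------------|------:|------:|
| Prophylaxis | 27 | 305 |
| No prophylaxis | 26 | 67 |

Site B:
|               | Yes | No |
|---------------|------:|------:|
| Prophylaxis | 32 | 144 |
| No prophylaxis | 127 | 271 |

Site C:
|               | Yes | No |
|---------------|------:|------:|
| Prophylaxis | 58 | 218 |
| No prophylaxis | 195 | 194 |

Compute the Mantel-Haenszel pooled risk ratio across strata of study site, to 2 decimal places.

0.44

RR_MH = Σ(aᵢ·n₀ᵢ/nᵢ) / Σ(cᵢ·n₁ᵢ/nᵢ), with n₁ᵢ = aᵢ+bᵢ (exposed), n₀ᵢ = cᵢ+dᵢ (unexposed), nᵢ = n₁ᵢ+n₀ᵢ.
Stratum 1 (Site A): n₁ = 332, n₀ = 93, n = 425; a·n₀/n = 27·93/425 = 5.9082; c·n₁/n = 26·332/425 = 20.3106
Stratum 2 (Site B): n₁ = 176, n₀ = 398, n = 574; a·n₀/n = 32·398/574 = 22.1882; c·n₁/n = 127·176/574 = 38.9408
Stratum 3 (Site C): n₁ = 276, n₀ = 389, n = 665; a·n₀/n = 58·389/665 = 33.9278; c·n₁/n = 195·276/665 = 80.9323
RR_MH = (5.9082 + 22.1882 + 33.9278) / (20.3106 + 38.9408 + 80.9323) = 62.0242 / 140.1837 = 0.44245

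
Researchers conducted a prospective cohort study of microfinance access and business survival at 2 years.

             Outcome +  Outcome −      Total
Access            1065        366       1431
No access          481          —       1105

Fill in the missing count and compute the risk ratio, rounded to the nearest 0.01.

1.71

The missing cell is in the unexposed row: 1105 − 481 = 624.
So a = 1065, b = 366, c = 481, d = 624.
RR = [a/(a+b)] / [c/(c+d)] = (1065/1431) / (481/1105) = 0.74423/0.43529 = 1.70973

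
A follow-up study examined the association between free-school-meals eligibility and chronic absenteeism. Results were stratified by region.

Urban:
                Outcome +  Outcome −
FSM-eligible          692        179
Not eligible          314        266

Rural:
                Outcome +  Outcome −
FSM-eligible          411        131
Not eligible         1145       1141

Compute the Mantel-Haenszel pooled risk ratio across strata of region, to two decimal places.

RR_MH = Σ(aᵢ·n₀ᵢ/nᵢ) / Σ(cᵢ·n₁ᵢ/nᵢ), with n₁ᵢ = aᵢ+bᵢ (exposed), n₀ᵢ = cᵢ+dᵢ (unexposed), nᵢ = n₁ᵢ+n₀ᵢ.
Stratum 1 (Urban): n₁ = 871, n₀ = 580, n = 1451; a·n₀/n = 692·580/1451 = 276.6092; c·n₁/n = 314·871/1451 = 188.4866
Stratum 2 (Rural): n₁ = 542, n₀ = 2286, n = 2828; a·n₀/n = 411·2286/2828 = 332.2298; c·n₁/n = 1145·542/2828 = 219.4448
RR_MH = (276.6092 + 332.2298) / (188.4866 + 219.4448) = 608.8391 / 407.9314 = 1.49250

1.49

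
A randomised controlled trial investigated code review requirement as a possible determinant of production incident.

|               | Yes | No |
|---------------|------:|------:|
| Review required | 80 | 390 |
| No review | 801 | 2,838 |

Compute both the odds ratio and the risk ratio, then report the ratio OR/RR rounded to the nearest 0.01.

Cells: a = 80, b = 390, c = 801, d = 2838.
OR = (80·2838)/(390·801) = 227040/312390 = 0.72678
Risk in exposed = 80/470 = 0.17021; risk in unexposed = 801/3639 = 0.22012; RR = 0.77329
OR/RR = 0.72678 / 0.77329 = 0.93986
The outcome is not rare, so the OR lies further from 1 than the RR.

0.94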